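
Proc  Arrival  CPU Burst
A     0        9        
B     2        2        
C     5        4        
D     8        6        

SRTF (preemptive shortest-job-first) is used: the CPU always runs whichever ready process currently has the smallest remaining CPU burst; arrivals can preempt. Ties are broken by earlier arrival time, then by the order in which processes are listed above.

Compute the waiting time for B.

Schedule: | A 0-2 | B 2-4 | A 4-5 | C 5-9 | A 9-15 | D 15-21 |
Completion: A=15  B=4  C=9  D=21
Turnaround (C−A): A=15  B=2  C=4  D=13
Waiting(B) = turnaround − burst = 2 − 2 = 0

0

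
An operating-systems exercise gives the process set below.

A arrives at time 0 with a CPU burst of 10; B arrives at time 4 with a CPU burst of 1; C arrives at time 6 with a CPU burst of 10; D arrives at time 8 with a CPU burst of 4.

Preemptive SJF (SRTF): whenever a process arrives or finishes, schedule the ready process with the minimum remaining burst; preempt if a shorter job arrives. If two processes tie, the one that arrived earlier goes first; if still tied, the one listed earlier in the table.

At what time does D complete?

15

Schedule: | A 0-4 | B 4-5 | A 5-11 | D 11-15 | C 15-25 |
Completion: A=11  B=5  C=25  D=15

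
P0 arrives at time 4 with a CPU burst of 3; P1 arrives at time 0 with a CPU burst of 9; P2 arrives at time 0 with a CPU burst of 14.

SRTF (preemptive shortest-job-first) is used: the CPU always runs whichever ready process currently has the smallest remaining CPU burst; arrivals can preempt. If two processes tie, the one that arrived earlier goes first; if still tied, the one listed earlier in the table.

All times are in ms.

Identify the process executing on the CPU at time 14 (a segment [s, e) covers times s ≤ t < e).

Gantt: | P1 0-4 | P0 4-7 | P1 7-12 | P2 12-26 |
Completion: P0=7  P1=12  P2=26
Turnaround (C−A): P0=3  P1=12  P2=26

P2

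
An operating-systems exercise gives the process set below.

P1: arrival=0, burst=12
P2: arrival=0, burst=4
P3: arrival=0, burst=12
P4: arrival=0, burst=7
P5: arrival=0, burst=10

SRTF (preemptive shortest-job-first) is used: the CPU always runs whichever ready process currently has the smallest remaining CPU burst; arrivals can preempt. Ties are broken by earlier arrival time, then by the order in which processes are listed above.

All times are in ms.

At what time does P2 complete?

Schedule: | P2 0-4 | P4 4-11 | P5 11-21 | P1 21-33 | P3 33-45 |
Completion: P1=33  P2=4  P3=45  P4=11  P5=21
Turnaround (C−A): P1=33  P2=4  P3=45  P4=11  P5=21

4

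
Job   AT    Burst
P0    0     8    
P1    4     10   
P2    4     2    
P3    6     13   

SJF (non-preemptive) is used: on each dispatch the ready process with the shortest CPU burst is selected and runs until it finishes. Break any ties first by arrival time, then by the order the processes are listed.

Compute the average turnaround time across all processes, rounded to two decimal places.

Gantt: | P0 0-8 | P2 8-10 | P1 10-20 | P3 20-33 |
Completion: P0=8  P1=20  P2=10  P3=33
Turnaround (C−A): P0=8  P1=16  P2=6  P3=27
Turnaround times: P0=8, P1=16, P2=6, P3=27
Average turnaround = (8+16+6+27) / 4 = 57/4 = 14.25

14.25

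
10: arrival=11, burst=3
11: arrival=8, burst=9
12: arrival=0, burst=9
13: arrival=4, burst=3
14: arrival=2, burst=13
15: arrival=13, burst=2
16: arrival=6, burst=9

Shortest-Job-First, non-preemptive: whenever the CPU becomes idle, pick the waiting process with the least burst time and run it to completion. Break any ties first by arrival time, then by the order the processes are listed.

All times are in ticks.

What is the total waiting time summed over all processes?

70

Gantt: | 12 0-9 | 13 9-12 | 10 12-15 | 15 15-17 | 16 17-26 | 11 26-35 | 14 35-48 |
Completion: 10=15  11=35  12=9  13=12  14=48  15=17  16=26
Waiting = turnaround − burst: 10=1, 11=18, 12=0, 13=5, 14=33, 15=2, 16=11
Total waiting = 1 + 18 + 0 + 5 + 33 + 2 + 11 = 70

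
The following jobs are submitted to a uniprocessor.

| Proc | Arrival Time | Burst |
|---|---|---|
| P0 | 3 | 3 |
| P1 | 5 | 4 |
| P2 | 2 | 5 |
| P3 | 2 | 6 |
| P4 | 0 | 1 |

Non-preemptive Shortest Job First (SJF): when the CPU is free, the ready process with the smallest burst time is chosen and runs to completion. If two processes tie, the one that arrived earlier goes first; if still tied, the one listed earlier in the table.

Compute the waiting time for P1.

5

Timeline: | P4 0-1 | idle 1-2 | P2 2-7 | P0 7-10 | P1 10-14 | P3 14-20 |
Completion: P0=10  P1=14  P2=7  P3=20  P4=1
Waiting(P1) = turnaround − burst = 9 − 4 = 5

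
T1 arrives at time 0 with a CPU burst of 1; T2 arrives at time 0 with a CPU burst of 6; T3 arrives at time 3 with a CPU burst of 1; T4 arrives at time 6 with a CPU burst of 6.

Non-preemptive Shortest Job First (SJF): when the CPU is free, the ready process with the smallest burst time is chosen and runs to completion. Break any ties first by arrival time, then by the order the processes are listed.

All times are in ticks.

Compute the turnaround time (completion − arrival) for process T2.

Timeline: | T1 0-1 | T2 1-7 | T3 7-8 | T4 8-14 |
Completion: T1=1  T2=7  T3=8  T4=14
Turnaround (C−A): T1=1  T2=7  T3=5  T4=8
Turnaround(T2) = completion − arrival = 7 − 0 = 7

7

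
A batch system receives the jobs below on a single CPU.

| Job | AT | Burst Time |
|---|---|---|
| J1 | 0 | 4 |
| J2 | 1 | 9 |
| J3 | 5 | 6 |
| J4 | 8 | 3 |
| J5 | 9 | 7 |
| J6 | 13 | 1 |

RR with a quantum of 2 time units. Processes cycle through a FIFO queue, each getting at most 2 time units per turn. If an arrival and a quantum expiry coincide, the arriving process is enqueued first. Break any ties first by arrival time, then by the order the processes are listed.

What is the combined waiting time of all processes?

Gantt: | J1 0-2 | J2 2-4 | J1 4-6 | J2 6-8 | J3 8-10 | J4 10-12 | J2 12-14 | J5 14-16 | J3 16-18 | J4 18-19 | J6 19-20 | J2 20-22 | J5 22-24 | J3 24-26 | J2 26-27 | J5 27-30 |
Completion: J1=6  J2=27  J3=26  J4=19  J5=30  J6=20
Turnaround (C−A): J1=6  J2=26  J3=21  J4=11  J5=21  J6=7
Waiting = turnaround − burst: J1=2, J2=17, J3=15, J4=8, J5=14, J6=6
Total waiting = 2 + 17 + 15 + 8 + 14 + 6 = 62

62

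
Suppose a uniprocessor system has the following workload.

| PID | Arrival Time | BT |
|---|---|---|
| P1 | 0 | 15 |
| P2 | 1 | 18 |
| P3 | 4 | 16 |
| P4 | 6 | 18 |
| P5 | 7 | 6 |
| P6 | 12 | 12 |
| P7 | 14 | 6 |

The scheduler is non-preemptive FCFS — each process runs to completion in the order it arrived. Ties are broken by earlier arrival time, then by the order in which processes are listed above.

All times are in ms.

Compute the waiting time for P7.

Timeline: | P1 0-15 | P2 15-33 | P3 33-49 | P4 49-67 | P5 67-73 | P6 73-85 | P7 85-91 |
Completion: P1=15  P2=33  P3=49  P4=67  P5=73  P6=85  P7=91
Turnaround (C−A): P1=15  P2=32  P3=45  P4=61  P5=66  P6=73  P7=77
Waiting(P7) = turnaround − burst = 77 − 6 = 71

71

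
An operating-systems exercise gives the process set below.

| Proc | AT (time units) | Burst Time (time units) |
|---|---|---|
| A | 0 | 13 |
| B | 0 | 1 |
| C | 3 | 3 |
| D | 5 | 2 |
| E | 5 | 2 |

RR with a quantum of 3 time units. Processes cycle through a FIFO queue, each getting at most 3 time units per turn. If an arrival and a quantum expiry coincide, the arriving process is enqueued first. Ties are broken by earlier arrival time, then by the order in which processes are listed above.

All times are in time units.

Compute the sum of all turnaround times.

Timeline: | A 0-3 | B 3-4 | C 4-7 | A 7-10 | D 10-12 | E 12-14 | A 14-21 |
Completion: A=21  B=4  C=7  D=12  E=14
Turnaround (C−A): A=21  B=4  C=4  D=7  E=9
Turnaround = completion − arrival: A=21, B=4, C=4, D=7, E=9
Total turnaround = 21 + 4 + 4 + 7 + 9 = 45

45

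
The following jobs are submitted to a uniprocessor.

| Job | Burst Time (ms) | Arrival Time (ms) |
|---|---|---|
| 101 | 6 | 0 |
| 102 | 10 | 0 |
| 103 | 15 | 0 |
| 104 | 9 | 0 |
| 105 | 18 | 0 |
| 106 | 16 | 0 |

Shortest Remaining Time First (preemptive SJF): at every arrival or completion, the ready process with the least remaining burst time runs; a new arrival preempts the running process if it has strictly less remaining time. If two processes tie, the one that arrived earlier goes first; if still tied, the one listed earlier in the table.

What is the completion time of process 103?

40

Gantt: | 101 0-6 | 104 6-15 | 102 15-25 | 103 25-40 | 106 40-56 | 105 56-74 |
Completion: 101=6  102=25  103=40  104=15  105=74  106=56
Turnaround (C−A): 101=6  102=25  103=40  104=15  105=74  106=56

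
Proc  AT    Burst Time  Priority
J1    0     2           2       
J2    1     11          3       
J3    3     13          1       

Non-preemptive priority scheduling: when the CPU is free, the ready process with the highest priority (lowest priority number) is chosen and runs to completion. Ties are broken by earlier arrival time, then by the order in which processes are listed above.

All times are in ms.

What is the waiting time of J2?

Timeline: | J1 0-2 | J2 2-13 | J3 13-26 |
Completion: J1=2  J2=13  J3=26
Waiting(J2) = turnaround − burst = 12 − 11 = 1

1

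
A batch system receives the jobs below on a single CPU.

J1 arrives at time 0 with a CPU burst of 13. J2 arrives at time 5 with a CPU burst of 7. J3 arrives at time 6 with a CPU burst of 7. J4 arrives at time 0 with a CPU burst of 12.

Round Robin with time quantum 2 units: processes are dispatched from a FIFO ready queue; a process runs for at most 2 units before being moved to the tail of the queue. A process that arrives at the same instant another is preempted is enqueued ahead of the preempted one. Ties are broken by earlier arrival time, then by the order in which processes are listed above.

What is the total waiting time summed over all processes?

Gantt: | J1 0-2 | J4 2-4 | J1 4-6 | J4 6-8 | J2 8-10 | J3 10-12 | J1 12-14 | J4 14-16 | J2 16-18 | J3 18-20 | J1 20-22 | J4 22-24 | J2 24-26 | J3 26-28 | J1 28-30 | J4 30-32 | J2 32-33 | J3 33-34 | J1 34-36 | J4 36-38 | J1 38-39 |
Completion: J1=39  J2=33  J3=34  J4=38
Turnaround (C−A): J1=39  J2=28  J3=28  J4=38
Waiting = turnaround − burst: J1=26, J2=21, J3=21, J4=26
Total waiting = 26 + 21 + 21 + 26 = 94

94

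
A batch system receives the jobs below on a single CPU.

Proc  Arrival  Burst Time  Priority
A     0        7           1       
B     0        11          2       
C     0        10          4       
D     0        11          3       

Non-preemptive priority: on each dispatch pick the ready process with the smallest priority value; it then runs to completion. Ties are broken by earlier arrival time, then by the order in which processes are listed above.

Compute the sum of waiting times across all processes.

54

Timeline: | A 0-7 | B 7-18 | D 18-29 | C 29-39 |
Completion: A=7  B=18  C=39  D=29
Waiting = turnaround − burst: A=0, B=7, C=29, D=18
Total waiting = 0 + 7 + 29 + 18 = 54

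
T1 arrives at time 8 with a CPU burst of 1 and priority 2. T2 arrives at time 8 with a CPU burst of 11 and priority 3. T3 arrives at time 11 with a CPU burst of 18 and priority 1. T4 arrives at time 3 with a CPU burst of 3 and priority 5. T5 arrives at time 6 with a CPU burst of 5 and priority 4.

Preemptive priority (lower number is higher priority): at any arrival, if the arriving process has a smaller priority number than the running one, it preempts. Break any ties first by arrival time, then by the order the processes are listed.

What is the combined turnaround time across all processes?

87

Gantt: | idle 0-3 | T4 3-6 | T5 6-8 | T1 8-9 | T2 9-11 | T3 11-29 | T2 29-38 | T5 38-41 |
Completion: T1=9  T2=38  T3=29  T4=6  T5=41
Turnaround (C−A): T1=1  T2=30  T3=18  T4=3  T5=35
Turnaround = completion − arrival: T1=1, T2=30, T3=18, T4=3, T5=35
Total turnaround = 1 + 30 + 18 + 3 + 35 = 87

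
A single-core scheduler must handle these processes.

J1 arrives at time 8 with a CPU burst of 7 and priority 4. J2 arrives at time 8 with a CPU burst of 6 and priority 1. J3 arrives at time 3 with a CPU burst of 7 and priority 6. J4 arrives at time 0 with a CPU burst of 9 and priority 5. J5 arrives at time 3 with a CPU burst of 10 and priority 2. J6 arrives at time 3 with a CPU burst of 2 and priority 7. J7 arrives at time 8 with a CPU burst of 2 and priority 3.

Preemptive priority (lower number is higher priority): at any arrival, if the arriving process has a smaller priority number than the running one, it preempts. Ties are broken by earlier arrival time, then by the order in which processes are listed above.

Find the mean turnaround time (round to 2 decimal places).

23.86

Timeline: | J4 0-3 | J5 3-8 | J2 8-14 | J5 14-19 | J7 19-21 | J1 21-28 | J4 28-34 | J3 34-41 | J6 41-43 |
Completion: J1=28  J2=14  J3=41  J4=34  J5=19  J6=43  J7=21
Turnaround times: J1=20, J2=6, J3=38, J4=34, J5=16, J6=40, J7=13
Average turnaround = (20+6+38+34+16+40+13) / 7 = 167/7 = 23.86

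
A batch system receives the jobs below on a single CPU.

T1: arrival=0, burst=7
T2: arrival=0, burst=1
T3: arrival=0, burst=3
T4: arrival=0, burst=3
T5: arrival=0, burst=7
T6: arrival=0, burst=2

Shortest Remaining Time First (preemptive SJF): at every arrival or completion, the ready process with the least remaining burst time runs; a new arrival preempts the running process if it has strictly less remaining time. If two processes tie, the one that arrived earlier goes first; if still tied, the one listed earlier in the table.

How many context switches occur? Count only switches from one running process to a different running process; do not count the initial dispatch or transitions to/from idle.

Gantt: | T2 0-1 | T6 1-3 | T3 3-6 | T4 6-9 | T1 9-16 | T5 16-23 |
Completion: T1=16  T2=1  T3=6  T4=9  T5=23  T6=3

5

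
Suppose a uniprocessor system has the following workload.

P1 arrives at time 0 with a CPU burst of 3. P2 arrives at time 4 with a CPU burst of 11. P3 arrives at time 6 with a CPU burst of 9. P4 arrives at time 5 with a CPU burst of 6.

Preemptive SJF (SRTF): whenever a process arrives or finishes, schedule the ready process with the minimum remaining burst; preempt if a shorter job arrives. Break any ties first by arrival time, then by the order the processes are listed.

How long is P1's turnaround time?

Gantt: | P1 0-3 | idle 3-4 | P2 4-5 | P4 5-11 | P3 11-20 | P2 20-30 |
Completion: P1=3  P2=30  P3=20  P4=11
Turnaround (C−A): P1=3  P2=26  P3=14  P4=6
Turnaround(P1) = completion − arrival = 3 − 0 = 3

3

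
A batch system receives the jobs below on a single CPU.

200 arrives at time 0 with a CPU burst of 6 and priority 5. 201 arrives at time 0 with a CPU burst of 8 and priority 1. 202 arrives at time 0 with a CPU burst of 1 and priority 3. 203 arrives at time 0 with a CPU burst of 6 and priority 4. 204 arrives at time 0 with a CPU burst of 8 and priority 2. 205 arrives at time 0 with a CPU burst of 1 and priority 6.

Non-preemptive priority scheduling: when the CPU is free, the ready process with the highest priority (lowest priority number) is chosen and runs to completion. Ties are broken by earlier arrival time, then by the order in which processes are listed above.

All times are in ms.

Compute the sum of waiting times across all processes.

93

Schedule: | 201 0-8 | 204 8-16 | 202 16-17 | 203 17-23 | 200 23-29 | 205 29-30 |
Completion: 200=29  201=8  202=17  203=23  204=16  205=30
Waiting = turnaround − burst: 200=23, 201=0, 202=16, 203=17, 204=8, 205=29
Total waiting = 23 + 0 + 16 + 17 + 8 + 29 = 93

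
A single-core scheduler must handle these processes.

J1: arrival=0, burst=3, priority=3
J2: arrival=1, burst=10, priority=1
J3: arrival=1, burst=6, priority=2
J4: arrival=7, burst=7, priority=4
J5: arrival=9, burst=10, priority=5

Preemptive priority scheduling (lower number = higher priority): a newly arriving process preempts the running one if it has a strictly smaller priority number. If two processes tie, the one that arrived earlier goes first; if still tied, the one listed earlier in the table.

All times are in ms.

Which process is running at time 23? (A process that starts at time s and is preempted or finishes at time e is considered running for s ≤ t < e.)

J4

Timeline: | J1 0-1 | J2 1-11 | J3 11-17 | J1 17-19 | J4 19-26 | J5 26-36 |
Completion: J1=19  J2=11  J3=17  J4=26  J5=36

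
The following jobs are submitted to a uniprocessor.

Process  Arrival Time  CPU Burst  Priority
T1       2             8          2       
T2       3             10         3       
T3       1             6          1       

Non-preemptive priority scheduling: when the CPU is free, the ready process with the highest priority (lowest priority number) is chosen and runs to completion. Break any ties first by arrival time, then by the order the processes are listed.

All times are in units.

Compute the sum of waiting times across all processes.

17

Schedule: | idle 0-1 | T3 1-7 | T1 7-15 | T2 15-25 |
Completion: T1=15  T2=25  T3=7
Turnaround (C−A): T1=13  T2=22  T3=6
Waiting = turnaround − burst: T1=5, T2=12, T3=0
Total waiting = 5 + 12 + 0 = 17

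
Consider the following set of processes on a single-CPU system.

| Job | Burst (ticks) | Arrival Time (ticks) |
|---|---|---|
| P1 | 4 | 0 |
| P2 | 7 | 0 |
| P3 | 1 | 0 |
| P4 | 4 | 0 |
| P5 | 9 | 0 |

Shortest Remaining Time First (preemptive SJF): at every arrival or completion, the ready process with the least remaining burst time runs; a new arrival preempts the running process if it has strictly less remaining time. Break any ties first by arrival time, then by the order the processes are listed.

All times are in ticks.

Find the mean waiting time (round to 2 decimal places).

Gantt: | P3 0-1 | P1 1-5 | P4 5-9 | P2 9-16 | P5 16-25 |
Completion: P1=5  P2=16  P3=1  P4=9  P5=25
Waiting times: P1=1, P2=9, P3=0, P4=5, P5=16
Average waiting = (1+9+0+5+16) / 5 = 31/5 = 6.20

6.20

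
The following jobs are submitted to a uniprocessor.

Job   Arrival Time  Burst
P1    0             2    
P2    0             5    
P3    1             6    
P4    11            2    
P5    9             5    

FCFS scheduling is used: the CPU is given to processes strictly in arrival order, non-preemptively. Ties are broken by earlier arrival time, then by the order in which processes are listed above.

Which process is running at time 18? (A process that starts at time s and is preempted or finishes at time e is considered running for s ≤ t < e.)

P4

Gantt: | P1 0-2 | P2 2-7 | P3 7-13 | P5 13-18 | P4 18-20 |
Completion: P1=2  P2=7  P3=13  P4=20  P5=18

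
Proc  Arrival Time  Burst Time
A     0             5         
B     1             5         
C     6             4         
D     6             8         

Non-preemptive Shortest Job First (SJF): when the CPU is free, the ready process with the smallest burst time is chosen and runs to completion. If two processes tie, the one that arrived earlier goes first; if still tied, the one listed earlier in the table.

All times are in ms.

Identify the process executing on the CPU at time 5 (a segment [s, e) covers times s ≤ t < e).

B

Schedule: | A 0-5 | B 5-10 | C 10-14 | D 14-22 |
Completion: A=5  B=10  C=14  D=22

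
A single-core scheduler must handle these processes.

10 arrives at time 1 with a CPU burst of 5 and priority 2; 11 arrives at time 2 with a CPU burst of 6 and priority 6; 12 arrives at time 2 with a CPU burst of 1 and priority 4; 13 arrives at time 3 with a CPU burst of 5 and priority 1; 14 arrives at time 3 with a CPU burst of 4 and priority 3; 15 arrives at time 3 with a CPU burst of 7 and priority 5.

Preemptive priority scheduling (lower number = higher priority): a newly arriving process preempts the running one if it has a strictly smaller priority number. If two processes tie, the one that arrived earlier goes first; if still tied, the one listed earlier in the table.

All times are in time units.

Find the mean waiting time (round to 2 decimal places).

Schedule: | idle 0-1 | 10 1-3 | 13 3-8 | 10 8-11 | 14 11-15 | 12 15-16 | 15 16-23 | 11 23-29 |
Completion: 10=11  11=29  12=16  13=8  14=15  15=23
Turnaround (C−A): 10=10  11=27  12=14  13=5  14=12  15=20
Waiting times: 10=5, 11=21, 12=13, 13=0, 14=8, 15=13
Average waiting = (5+21+13+0+8+13) / 6 = 60/6 = 10.00

10.00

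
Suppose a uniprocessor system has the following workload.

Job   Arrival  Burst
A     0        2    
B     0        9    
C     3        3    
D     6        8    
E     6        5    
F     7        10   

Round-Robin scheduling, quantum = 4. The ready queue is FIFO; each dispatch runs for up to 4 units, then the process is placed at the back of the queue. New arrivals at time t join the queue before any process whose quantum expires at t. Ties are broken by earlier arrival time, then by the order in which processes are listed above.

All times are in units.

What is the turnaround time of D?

23

Timeline: | A 0-2 | B 2-6 | C 6-9 | D 9-13 | E 13-17 | B 17-21 | F 21-25 | D 25-29 | E 29-30 | B 30-31 | F 31-37 |
Completion: A=2  B=31  C=9  D=29  E=30  F=37
Turnaround (C−A): A=2  B=31  C=6  D=23  E=24  F=30
Turnaround(D) = completion − arrival = 29 − 6 = 23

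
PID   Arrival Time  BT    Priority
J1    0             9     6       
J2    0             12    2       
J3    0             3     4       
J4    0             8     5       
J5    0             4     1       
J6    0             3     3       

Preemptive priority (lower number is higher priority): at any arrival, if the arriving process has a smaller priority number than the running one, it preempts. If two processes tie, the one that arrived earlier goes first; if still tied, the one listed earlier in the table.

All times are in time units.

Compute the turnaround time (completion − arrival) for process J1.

39

Gantt: | J5 0-4 | J2 4-16 | J6 16-19 | J3 19-22 | J4 22-30 | J1 30-39 |
Completion: J1=39  J2=16  J3=22  J4=30  J5=4  J6=19
Turnaround (C−A): J1=39  J2=16  J3=22  J4=30  J5=4  J6=19
Turnaround(J1) = completion − arrival = 39 − 0 = 39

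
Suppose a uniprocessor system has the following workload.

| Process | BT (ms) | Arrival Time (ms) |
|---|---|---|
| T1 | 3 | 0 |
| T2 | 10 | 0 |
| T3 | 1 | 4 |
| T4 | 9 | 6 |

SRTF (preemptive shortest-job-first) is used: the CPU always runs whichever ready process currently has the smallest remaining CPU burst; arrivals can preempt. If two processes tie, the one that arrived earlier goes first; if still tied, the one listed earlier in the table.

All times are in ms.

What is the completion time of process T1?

Timeline: | T1 0-3 | T2 3-4 | T3 4-5 | T2 5-14 | T4 14-23 |
Completion: T1=3  T2=14  T3=5  T4=23

3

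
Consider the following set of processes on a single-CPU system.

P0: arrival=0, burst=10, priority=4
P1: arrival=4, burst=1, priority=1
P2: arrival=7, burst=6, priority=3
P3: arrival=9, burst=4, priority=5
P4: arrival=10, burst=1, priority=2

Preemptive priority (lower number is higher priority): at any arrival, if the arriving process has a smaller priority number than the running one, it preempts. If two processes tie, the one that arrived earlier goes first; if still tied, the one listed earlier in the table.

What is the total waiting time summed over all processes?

18

Timeline: | P0 0-4 | P1 4-5 | P0 5-7 | P2 7-10 | P4 10-11 | P2 11-14 | P0 14-18 | P3 18-22 |
Completion: P0=18  P1=5  P2=14  P3=22  P4=11
Turnaround (C−A): P0=18  P1=1  P2=7  P3=13  P4=1
Waiting = turnaround − burst: P0=8, P1=0, P2=1, P3=9, P4=0
Total waiting = 8 + 0 + 1 + 9 + 0 = 18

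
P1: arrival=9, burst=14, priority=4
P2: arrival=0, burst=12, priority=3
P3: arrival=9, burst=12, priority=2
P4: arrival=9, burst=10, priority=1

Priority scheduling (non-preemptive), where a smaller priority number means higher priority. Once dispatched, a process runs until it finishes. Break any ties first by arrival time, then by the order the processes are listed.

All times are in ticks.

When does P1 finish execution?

Gantt: | P2 0-12 | P4 12-22 | P3 22-34 | P1 34-48 |
Completion: P1=48  P2=12  P3=34  P4=22

48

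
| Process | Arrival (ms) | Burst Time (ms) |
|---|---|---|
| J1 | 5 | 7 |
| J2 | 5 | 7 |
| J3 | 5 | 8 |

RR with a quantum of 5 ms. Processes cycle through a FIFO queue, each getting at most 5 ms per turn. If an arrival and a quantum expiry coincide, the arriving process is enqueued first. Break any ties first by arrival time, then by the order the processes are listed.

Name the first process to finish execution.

Timeline: | idle 0-5 | J1 5-10 | J2 10-15 | J3 15-20 | J1 20-22 | J2 22-24 | J3 24-27 |
Completion: J1=22  J2=24  J3=27
Turnaround (C−A): J1=17  J2=19  J3=22
Finish order: J1 → J2 → J3

J1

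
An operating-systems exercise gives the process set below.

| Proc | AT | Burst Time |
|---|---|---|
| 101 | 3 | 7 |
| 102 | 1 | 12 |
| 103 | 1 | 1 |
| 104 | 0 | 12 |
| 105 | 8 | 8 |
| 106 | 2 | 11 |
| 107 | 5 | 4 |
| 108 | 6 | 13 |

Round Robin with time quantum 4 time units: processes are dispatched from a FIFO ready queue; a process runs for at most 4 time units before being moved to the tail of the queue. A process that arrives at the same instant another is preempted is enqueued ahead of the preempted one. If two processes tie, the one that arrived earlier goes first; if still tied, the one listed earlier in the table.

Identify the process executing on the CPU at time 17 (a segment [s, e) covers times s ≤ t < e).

Timeline: | 104 0-4 | 102 4-8 | 103 8-9 | 106 9-13 | 101 13-17 | 104 17-21 | 107 21-25 | 108 25-29 | 105 29-33 | 102 33-37 | 106 37-41 | 101 41-44 | 104 44-48 | 108 48-52 | 105 52-56 | 102 56-60 | 106 60-63 | 108 63-68 |
Completion: 101=44  102=60  103=9  104=48  105=56  106=63  107=25  108=68

104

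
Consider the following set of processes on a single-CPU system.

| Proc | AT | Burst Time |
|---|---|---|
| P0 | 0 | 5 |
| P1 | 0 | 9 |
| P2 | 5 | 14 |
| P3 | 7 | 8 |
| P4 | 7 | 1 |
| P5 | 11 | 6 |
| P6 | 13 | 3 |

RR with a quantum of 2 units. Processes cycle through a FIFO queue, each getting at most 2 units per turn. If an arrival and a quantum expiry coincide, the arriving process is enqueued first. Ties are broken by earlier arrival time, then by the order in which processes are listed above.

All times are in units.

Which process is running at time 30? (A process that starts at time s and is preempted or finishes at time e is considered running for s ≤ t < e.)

P6

Schedule: | P0 0-2 | P1 2-4 | P0 4-6 | P1 6-8 | P2 8-10 | P0 10-11 | P3 11-13 | P4 13-14 | P1 14-16 | P2 16-18 | P5 18-20 | P6 20-22 | P3 22-24 | P1 24-26 | P2 26-28 | P5 28-30 | P6 30-31 | P3 31-33 | P1 33-34 | P2 34-36 | P5 36-38 | P3 38-40 | P2 40-46 |
Completion: P0=11  P1=34  P2=46  P3=40  P4=14  P5=38  P6=31
Turnaround (C−A): P0=11  P1=34  P2=41  P3=33  P4=7  P5=27  P6=18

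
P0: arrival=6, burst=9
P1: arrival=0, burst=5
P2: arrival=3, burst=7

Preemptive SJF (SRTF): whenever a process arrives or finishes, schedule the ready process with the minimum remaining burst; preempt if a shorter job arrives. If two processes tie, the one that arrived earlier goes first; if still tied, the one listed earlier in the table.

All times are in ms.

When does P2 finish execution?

Schedule: | P1 0-5 | P2 5-12 | P0 12-21 |
Completion: P0=21  P1=5  P2=12

12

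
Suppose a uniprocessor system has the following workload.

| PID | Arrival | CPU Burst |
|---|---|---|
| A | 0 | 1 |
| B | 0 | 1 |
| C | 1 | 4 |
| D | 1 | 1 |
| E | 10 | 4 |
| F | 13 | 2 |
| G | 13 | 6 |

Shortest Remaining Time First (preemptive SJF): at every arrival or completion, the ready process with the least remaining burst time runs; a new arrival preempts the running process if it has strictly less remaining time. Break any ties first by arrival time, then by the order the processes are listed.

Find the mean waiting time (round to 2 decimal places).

1.14

Timeline: | A 0-1 | B 1-2 | D 2-3 | C 3-7 | idle 7-10 | E 10-14 | F 14-16 | G 16-22 |
Completion: A=1  B=2  C=7  D=3  E=14  F=16  G=22
Turnaround (C−A): A=1  B=2  C=6  D=2  E=4  F=3  G=9
Waiting times: A=0, B=1, C=2, D=1, E=0, F=1, G=3
Average waiting = (0+1+2+1+0+1+3) / 7 = 8/7 = 1.14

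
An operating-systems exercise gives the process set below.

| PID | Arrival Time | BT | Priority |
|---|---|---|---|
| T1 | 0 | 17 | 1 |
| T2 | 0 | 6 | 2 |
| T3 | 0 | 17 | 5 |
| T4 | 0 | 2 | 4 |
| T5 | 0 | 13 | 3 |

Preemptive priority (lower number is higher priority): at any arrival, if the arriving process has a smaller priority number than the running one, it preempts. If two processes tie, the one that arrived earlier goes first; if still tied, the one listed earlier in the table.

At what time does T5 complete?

Schedule: | T1 0-17 | T2 17-23 | T5 23-36 | T4 36-38 | T3 38-55 |
Completion: T1=17  T2=23  T3=55  T4=38  T5=36

36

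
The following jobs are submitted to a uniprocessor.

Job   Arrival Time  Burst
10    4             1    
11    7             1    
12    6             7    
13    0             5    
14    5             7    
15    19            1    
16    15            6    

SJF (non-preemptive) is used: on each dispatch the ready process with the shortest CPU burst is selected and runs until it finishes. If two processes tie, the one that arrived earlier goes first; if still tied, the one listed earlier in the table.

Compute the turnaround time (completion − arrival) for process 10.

Gantt: | 13 0-5 | 10 5-6 | 14 6-13 | 11 13-14 | 12 14-21 | 15 21-22 | 16 22-28 |
Completion: 10=6  11=14  12=21  13=5  14=13  15=22  16=28
Turnaround(10) = completion − arrival = 6 − 4 = 2

2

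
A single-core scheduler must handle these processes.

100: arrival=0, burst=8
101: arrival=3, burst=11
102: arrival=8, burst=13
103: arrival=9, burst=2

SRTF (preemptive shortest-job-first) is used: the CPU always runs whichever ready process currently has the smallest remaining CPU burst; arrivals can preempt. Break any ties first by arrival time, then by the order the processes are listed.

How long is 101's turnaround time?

18

Gantt: | 100 0-8 | 101 8-9 | 103 9-11 | 101 11-21 | 102 21-34 |
Completion: 100=8  101=21  102=34  103=11
Turnaround (C−A): 100=8  101=18  102=26  103=2
Turnaround(101) = completion − arrival = 21 − 3 = 18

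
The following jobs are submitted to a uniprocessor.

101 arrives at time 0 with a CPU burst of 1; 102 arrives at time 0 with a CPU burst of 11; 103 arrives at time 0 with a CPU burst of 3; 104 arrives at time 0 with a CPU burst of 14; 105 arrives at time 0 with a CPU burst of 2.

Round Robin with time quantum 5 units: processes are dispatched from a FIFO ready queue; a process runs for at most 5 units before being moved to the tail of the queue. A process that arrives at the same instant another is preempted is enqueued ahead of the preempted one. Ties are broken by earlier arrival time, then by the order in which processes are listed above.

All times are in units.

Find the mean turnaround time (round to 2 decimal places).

Gantt: | 101 0-1 | 102 1-6 | 103 6-9 | 104 9-14 | 105 14-16 | 102 16-21 | 104 21-26 | 102 26-27 | 104 27-31 |
Completion: 101=1  102=27  103=9  104=31  105=16
Turnaround (C−A): 101=1  102=27  103=9  104=31  105=16
Turnaround times: 101=1, 102=27, 103=9, 104=31, 105=16
Average turnaround = (1+27+9+31+16) / 5 = 84/5 = 16.80

16.80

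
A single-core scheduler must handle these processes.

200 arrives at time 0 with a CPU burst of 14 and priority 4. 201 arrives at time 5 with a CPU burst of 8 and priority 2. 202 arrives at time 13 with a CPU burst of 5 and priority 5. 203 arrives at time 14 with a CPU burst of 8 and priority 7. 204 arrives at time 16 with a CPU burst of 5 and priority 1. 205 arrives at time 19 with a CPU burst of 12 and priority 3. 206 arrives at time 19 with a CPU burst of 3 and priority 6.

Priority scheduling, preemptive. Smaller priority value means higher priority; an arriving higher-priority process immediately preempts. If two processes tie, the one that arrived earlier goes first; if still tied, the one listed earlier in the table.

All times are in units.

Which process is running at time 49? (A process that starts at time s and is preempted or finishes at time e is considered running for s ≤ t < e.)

203

Gantt: | 200 0-5 | 201 5-13 | 200 13-16 | 204 16-21 | 205 21-33 | 200 33-39 | 202 39-44 | 206 44-47 | 203 47-55 |
Completion: 200=39  201=13  202=44  203=55  204=21  205=33  206=47
Turnaround (C−A): 200=39  201=8  202=31  203=41  204=5  205=14  206=28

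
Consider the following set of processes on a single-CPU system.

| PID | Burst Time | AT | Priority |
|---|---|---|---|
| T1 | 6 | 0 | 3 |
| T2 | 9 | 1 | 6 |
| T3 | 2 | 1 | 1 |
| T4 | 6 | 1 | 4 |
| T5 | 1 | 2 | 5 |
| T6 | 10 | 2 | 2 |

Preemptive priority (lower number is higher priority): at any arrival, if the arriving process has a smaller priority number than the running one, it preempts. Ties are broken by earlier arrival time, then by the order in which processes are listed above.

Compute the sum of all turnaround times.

Timeline: | T1 0-1 | T3 1-3 | T6 3-13 | T1 13-18 | T4 18-24 | T5 24-25 | T2 25-34 |
Completion: T1=18  T2=34  T3=3  T4=24  T5=25  T6=13
Turnaround (C−A): T1=18  T2=33  T3=2  T4=23  T5=23  T6=11
Turnaround = completion − arrival: T1=18, T2=33, T3=2, T4=23, T5=23, T6=11
Total turnaround = 18 + 33 + 2 + 23 + 23 + 11 = 110

110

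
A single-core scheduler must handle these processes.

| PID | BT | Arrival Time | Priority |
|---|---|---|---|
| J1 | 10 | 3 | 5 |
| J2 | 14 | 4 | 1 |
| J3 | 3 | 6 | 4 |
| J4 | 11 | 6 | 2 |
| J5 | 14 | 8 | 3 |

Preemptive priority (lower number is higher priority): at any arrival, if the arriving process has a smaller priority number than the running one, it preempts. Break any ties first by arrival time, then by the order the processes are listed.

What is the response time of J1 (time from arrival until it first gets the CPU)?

0

Gantt: | idle 0-3 | J1 3-4 | J2 4-18 | J4 18-29 | J5 29-43 | J3 43-46 | J1 46-55 |
Completion: J1=55  J2=18  J3=46  J4=29  J5=43
Turnaround (C−A): J1=52  J2=14  J3=40  J4=23  J5=35
Response(J1) = first start − arrival = 3 − 3 = 0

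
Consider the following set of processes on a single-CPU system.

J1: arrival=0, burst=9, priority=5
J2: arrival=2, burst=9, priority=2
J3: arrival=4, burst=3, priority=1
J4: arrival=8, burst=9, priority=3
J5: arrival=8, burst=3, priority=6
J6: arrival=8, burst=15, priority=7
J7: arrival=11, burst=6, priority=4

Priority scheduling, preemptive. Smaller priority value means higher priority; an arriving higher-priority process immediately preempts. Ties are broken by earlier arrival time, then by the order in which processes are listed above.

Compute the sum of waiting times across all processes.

107

Timeline: | J1 0-2 | J2 2-4 | J3 4-7 | J2 7-14 | J4 14-23 | J7 23-29 | J1 29-36 | J5 36-39 | J6 39-54 |
Completion: J1=36  J2=14  J3=7  J4=23  J5=39  J6=54  J7=29
Waiting = turnaround − burst: J1=27, J2=3, J3=0, J4=6, J5=28, J6=31, J7=12
Total waiting = 27 + 3 + 0 + 6 + 28 + 31 + 12 = 107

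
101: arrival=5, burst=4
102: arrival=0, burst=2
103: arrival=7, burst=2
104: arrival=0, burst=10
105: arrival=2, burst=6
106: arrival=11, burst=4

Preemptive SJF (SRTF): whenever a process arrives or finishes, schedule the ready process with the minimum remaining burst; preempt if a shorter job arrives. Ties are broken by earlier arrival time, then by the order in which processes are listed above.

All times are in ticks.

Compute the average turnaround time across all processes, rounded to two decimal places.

Schedule: | 102 0-2 | 105 2-8 | 103 8-10 | 101 10-14 | 106 14-18 | 104 18-28 |
Completion: 101=14  102=2  103=10  104=28  105=8  106=18
Turnaround (C−A): 101=9  102=2  103=3  104=28  105=6  106=7
Turnaround times: 101=9, 102=2, 103=3, 104=28, 105=6, 106=7
Average turnaround = (9+2+3+28+6+7) / 6 = 55/6 = 9.17

9.17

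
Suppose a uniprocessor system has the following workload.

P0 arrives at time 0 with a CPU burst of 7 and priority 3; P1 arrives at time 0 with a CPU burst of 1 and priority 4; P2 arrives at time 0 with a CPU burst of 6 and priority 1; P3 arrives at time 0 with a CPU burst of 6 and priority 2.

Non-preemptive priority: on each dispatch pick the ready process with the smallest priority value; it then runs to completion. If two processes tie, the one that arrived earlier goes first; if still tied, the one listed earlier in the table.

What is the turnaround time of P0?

19

Timeline: | P2 0-6 | P3 6-12 | P0 12-19 | P1 19-20 |
Completion: P0=19  P1=20  P2=6  P3=12
Turnaround(P0) = completion − arrival = 19 − 0 = 19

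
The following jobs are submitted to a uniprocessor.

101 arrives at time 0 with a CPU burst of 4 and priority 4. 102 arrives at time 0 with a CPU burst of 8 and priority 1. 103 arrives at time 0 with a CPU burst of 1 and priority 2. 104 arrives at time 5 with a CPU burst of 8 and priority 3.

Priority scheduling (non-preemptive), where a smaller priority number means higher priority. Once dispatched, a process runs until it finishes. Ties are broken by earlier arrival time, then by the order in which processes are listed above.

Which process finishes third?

Schedule: | 102 0-8 | 103 8-9 | 104 9-17 | 101 17-21 |
Completion: 101=21  102=8  103=9  104=17
Finish order: 102 → 103 → 104 → 101

104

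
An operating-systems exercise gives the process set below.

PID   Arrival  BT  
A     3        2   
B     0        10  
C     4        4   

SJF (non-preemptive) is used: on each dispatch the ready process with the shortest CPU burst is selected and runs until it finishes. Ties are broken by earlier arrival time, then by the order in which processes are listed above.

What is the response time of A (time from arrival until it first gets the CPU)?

Timeline: | B 0-10 | A 10-12 | C 12-16 |
Completion: A=12  B=10  C=16
Response(A) = first start − arrival = 10 − 3 = 7

7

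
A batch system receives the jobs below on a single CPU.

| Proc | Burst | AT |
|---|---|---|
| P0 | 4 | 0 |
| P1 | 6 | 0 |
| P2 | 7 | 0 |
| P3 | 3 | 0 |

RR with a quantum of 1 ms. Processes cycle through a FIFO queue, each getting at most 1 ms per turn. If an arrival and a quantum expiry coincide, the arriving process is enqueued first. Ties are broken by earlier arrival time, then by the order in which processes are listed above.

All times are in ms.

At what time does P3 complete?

Schedule: | P0 0-1 | P1 1-2 | P2 2-3 | P3 3-4 | P0 4-5 | P1 5-6 | P2 6-7 | P3 7-8 | P0 8-9 | P1 9-10 | P2 10-11 | P3 11-12 | P0 12-13 | P1 13-14 | P2 14-15 | P1 15-16 | P2 16-17 | P1 17-18 | P2 18-20 |
Completion: P0=13  P1=18  P2=20  P3=12
Turnaround (C−A): P0=13  P1=18  P2=20  P3=12

12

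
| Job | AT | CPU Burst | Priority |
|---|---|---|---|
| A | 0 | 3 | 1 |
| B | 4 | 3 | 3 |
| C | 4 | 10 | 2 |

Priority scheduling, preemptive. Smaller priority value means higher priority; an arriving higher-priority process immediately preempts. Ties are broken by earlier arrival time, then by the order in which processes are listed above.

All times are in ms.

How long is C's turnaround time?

Schedule: | A 0-3 | idle 3-4 | C 4-14 | B 14-17 |
Completion: A=3  B=17  C=14
Turnaround (C−A): A=3  B=13  C=10
Turnaround(C) = completion − arrival = 14 − 4 = 10

10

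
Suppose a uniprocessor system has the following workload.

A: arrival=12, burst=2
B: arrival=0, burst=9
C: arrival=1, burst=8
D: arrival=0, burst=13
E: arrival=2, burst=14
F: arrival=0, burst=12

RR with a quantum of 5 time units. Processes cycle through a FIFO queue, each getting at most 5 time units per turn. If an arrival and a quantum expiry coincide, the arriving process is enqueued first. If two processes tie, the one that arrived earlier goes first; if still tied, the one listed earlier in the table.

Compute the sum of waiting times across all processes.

200

Gantt: | B 0-5 | D 5-10 | F 10-15 | C 15-20 | E 20-25 | B 25-29 | D 29-34 | A 34-36 | F 36-41 | C 41-44 | E 44-49 | D 49-52 | F 52-54 | E 54-58 |
Completion: A=36  B=29  C=44  D=52  E=58  F=54
Turnaround (C−A): A=24  B=29  C=43  D=52  E=56  F=54
Waiting = turnaround − burst: A=22, B=20, C=35, D=39, E=42, F=42
Total waiting = 22 + 20 + 35 + 39 + 42 + 42 = 200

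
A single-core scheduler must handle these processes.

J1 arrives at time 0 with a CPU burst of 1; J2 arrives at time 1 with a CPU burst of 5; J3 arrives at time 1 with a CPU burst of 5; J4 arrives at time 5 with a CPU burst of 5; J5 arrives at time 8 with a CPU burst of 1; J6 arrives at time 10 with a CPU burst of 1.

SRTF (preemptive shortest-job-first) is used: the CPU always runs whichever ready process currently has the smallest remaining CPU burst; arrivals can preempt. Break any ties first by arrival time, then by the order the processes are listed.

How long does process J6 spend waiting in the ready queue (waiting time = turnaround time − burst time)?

0

Timeline: | J1 0-1 | J2 1-6 | J3 6-8 | J5 8-9 | J3 9-10 | J6 10-11 | J3 11-13 | J4 13-18 |
Completion: J1=1  J2=6  J3=13  J4=18  J5=9  J6=11
Turnaround (C−A): J1=1  J2=5  J3=12  J4=13  J5=1  J6=1
Waiting(J6) = turnaround − burst = 1 − 1 = 0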